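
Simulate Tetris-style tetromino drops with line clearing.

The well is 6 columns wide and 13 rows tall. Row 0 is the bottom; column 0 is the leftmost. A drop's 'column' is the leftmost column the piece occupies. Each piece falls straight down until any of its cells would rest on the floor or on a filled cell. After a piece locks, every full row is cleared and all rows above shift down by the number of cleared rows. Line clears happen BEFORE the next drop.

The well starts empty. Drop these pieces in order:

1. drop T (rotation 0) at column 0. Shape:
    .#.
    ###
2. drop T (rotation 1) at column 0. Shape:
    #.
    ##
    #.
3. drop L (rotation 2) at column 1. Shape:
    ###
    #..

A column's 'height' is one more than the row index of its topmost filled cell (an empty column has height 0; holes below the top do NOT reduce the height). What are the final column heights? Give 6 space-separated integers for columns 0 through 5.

Drop 1: T rot0 at col 0 lands with bottom-row=0; cleared 0 line(s) (total 0); column heights now [1 2 1 0 0 0], max=2
Drop 2: T rot1 at col 0 lands with bottom-row=1; cleared 0 line(s) (total 0); column heights now [4 3 1 0 0 0], max=4
Drop 3: L rot2 at col 1 lands with bottom-row=3; cleared 0 line(s) (total 0); column heights now [4 5 5 5 0 0], max=5

Answer: 4 5 5 5 0 0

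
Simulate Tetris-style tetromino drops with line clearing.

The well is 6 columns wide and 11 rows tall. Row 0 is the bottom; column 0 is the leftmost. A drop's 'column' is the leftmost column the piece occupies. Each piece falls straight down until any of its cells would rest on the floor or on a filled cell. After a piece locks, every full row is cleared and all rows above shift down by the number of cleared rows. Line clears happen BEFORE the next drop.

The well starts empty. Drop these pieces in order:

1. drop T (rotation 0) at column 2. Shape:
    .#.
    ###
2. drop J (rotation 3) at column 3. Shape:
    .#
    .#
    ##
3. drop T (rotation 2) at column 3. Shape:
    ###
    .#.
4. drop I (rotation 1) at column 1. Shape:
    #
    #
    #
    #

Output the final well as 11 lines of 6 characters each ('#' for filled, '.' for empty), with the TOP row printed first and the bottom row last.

Drop 1: T rot0 at col 2 lands with bottom-row=0; cleared 0 line(s) (total 0); column heights now [0 0 1 2 1 0], max=2
Drop 2: J rot3 at col 3 lands with bottom-row=2; cleared 0 line(s) (total 0); column heights now [0 0 1 3 5 0], max=5
Drop 3: T rot2 at col 3 lands with bottom-row=5; cleared 0 line(s) (total 0); column heights now [0 0 1 7 7 7], max=7
Drop 4: I rot1 at col 1 lands with bottom-row=0; cleared 0 line(s) (total 0); column heights now [0 4 1 7 7 7], max=7

Answer: ......
......
......
......
...###
....#.
....#.
.#..#.
.#.##.
.#.#..
.####.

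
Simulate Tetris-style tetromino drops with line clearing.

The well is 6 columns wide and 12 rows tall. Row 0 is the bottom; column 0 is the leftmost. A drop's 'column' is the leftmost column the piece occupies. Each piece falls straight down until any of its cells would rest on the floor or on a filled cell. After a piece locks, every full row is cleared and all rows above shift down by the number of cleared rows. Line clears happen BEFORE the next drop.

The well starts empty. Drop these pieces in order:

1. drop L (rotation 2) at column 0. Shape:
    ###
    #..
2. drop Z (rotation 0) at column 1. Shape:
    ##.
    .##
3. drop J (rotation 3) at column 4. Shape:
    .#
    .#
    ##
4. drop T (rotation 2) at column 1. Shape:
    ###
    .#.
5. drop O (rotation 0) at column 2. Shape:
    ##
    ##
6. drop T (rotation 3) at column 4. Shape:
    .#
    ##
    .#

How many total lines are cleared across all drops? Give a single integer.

Answer: 0

Derivation:
Drop 1: L rot2 at col 0 lands with bottom-row=0; cleared 0 line(s) (total 0); column heights now [2 2 2 0 0 0], max=2
Drop 2: Z rot0 at col 1 lands with bottom-row=2; cleared 0 line(s) (total 0); column heights now [2 4 4 3 0 0], max=4
Drop 3: J rot3 at col 4 lands with bottom-row=0; cleared 0 line(s) (total 0); column heights now [2 4 4 3 1 3], max=4
Drop 4: T rot2 at col 1 lands with bottom-row=4; cleared 0 line(s) (total 0); column heights now [2 6 6 6 1 3], max=6
Drop 5: O rot0 at col 2 lands with bottom-row=6; cleared 0 line(s) (total 0); column heights now [2 6 8 8 1 3], max=8
Drop 6: T rot3 at col 4 lands with bottom-row=3; cleared 0 line(s) (total 0); column heights now [2 6 8 8 5 6], max=8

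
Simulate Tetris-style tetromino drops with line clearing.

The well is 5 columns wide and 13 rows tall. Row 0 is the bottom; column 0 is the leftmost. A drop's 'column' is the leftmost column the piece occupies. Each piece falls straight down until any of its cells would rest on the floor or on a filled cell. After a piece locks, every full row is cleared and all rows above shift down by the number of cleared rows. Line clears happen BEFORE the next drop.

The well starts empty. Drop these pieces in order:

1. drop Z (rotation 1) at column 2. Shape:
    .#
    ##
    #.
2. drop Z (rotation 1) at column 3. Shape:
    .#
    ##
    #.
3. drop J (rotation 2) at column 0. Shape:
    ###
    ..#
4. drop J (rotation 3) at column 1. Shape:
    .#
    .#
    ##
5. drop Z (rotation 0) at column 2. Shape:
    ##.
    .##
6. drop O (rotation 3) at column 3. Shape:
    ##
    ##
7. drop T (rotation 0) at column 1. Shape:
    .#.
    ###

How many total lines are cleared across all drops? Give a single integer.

Answer: 0

Derivation:
Drop 1: Z rot1 at col 2 lands with bottom-row=0; cleared 0 line(s) (total 0); column heights now [0 0 2 3 0], max=3
Drop 2: Z rot1 at col 3 lands with bottom-row=3; cleared 0 line(s) (total 0); column heights now [0 0 2 5 6], max=6
Drop 3: J rot2 at col 0 lands with bottom-row=2; cleared 0 line(s) (total 0); column heights now [4 4 4 5 6], max=6
Drop 4: J rot3 at col 1 lands with bottom-row=4; cleared 0 line(s) (total 0); column heights now [4 5 7 5 6], max=7
Drop 5: Z rot0 at col 2 lands with bottom-row=6; cleared 0 line(s) (total 0); column heights now [4 5 8 8 7], max=8
Drop 6: O rot3 at col 3 lands with bottom-row=8; cleared 0 line(s) (total 0); column heights now [4 5 8 10 10], max=10
Drop 7: T rot0 at col 1 lands with bottom-row=10; cleared 0 line(s) (total 0); column heights now [4 11 12 11 10], max=12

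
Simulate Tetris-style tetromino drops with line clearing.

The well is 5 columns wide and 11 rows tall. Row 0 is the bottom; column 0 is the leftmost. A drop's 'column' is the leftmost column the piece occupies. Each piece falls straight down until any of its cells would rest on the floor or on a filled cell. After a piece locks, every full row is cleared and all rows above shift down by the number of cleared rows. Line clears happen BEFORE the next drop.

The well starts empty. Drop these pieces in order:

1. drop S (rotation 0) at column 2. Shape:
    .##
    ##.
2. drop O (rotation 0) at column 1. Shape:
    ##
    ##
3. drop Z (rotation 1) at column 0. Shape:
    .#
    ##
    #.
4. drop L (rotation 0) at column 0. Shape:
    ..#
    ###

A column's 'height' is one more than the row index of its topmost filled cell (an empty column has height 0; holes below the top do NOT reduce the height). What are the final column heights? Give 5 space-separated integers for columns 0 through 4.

Drop 1: S rot0 at col 2 lands with bottom-row=0; cleared 0 line(s) (total 0); column heights now [0 0 1 2 2], max=2
Drop 2: O rot0 at col 1 lands with bottom-row=1; cleared 0 line(s) (total 0); column heights now [0 3 3 2 2], max=3
Drop 3: Z rot1 at col 0 lands with bottom-row=2; cleared 0 line(s) (total 0); column heights now [4 5 3 2 2], max=5
Drop 4: L rot0 at col 0 lands with bottom-row=5; cleared 0 line(s) (total 0); column heights now [6 6 7 2 2], max=7

Answer: 6 6 7 2 2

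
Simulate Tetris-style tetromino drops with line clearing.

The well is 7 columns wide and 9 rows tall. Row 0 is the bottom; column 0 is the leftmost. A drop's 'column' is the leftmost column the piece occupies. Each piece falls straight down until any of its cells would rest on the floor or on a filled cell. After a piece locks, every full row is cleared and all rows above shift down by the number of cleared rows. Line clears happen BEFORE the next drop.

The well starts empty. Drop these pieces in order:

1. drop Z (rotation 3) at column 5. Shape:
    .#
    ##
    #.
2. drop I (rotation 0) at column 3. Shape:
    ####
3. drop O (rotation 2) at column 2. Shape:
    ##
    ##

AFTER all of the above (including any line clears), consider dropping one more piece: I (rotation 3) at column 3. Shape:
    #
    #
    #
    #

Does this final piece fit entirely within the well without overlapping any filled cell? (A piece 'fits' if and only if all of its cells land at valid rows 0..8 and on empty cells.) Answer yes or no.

Answer: no

Derivation:
Drop 1: Z rot3 at col 5 lands with bottom-row=0; cleared 0 line(s) (total 0); column heights now [0 0 0 0 0 2 3], max=3
Drop 2: I rot0 at col 3 lands with bottom-row=3; cleared 0 line(s) (total 0); column heights now [0 0 0 4 4 4 4], max=4
Drop 3: O rot2 at col 2 lands with bottom-row=4; cleared 0 line(s) (total 0); column heights now [0 0 6 6 4 4 4], max=6
Test piece I rot3 at col 3 (width 1): heights before test = [0 0 6 6 4 4 4]; fits = False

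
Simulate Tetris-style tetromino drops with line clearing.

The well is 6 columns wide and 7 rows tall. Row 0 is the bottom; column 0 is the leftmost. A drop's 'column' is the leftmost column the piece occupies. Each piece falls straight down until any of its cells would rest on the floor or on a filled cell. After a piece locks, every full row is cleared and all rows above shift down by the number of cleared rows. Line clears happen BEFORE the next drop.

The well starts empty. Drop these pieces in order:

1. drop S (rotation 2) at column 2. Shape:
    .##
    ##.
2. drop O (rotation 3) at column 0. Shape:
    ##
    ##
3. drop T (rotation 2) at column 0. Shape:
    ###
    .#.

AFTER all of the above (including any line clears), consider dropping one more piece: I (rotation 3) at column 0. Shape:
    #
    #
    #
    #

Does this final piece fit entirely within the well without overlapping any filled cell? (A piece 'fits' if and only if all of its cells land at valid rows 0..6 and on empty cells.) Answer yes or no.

Answer: no

Derivation:
Drop 1: S rot2 at col 2 lands with bottom-row=0; cleared 0 line(s) (total 0); column heights now [0 0 1 2 2 0], max=2
Drop 2: O rot3 at col 0 lands with bottom-row=0; cleared 0 line(s) (total 0); column heights now [2 2 1 2 2 0], max=2
Drop 3: T rot2 at col 0 lands with bottom-row=2; cleared 0 line(s) (total 0); column heights now [4 4 4 2 2 0], max=4
Test piece I rot3 at col 0 (width 1): heights before test = [4 4 4 2 2 0]; fits = False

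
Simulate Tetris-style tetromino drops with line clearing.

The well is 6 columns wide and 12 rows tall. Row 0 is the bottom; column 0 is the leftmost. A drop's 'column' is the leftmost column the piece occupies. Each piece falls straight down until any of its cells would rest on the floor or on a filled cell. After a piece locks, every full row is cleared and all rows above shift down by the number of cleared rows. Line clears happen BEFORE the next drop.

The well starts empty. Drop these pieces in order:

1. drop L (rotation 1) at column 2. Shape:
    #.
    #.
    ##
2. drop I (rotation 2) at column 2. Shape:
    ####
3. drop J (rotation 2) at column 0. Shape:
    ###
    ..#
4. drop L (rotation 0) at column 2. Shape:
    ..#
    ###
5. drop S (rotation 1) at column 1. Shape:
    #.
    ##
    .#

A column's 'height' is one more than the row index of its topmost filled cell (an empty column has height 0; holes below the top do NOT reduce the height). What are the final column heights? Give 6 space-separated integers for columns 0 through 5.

Answer: 6 10 9 7 8 4

Derivation:
Drop 1: L rot1 at col 2 lands with bottom-row=0; cleared 0 line(s) (total 0); column heights now [0 0 3 1 0 0], max=3
Drop 2: I rot2 at col 2 lands with bottom-row=3; cleared 0 line(s) (total 0); column heights now [0 0 4 4 4 4], max=4
Drop 3: J rot2 at col 0 lands with bottom-row=4; cleared 0 line(s) (total 0); column heights now [6 6 6 4 4 4], max=6
Drop 4: L rot0 at col 2 lands with bottom-row=6; cleared 0 line(s) (total 0); column heights now [6 6 7 7 8 4], max=8
Drop 5: S rot1 at col 1 lands with bottom-row=7; cleared 0 line(s) (total 0); column heights now [6 10 9 7 8 4], max=10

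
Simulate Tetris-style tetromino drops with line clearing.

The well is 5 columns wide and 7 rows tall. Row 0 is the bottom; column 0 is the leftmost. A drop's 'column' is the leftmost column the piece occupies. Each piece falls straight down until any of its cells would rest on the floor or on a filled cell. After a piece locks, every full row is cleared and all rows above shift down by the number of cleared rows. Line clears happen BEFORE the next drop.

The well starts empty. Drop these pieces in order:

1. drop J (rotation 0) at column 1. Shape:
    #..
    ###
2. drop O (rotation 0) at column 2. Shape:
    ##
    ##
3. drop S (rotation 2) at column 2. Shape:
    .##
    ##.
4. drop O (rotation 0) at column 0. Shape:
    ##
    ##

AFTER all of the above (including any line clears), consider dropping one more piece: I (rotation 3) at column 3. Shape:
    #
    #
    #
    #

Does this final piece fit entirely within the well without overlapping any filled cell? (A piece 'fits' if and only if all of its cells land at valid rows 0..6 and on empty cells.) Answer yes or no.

Answer: no

Derivation:
Drop 1: J rot0 at col 1 lands with bottom-row=0; cleared 0 line(s) (total 0); column heights now [0 2 1 1 0], max=2
Drop 2: O rot0 at col 2 lands with bottom-row=1; cleared 0 line(s) (total 0); column heights now [0 2 3 3 0], max=3
Drop 3: S rot2 at col 2 lands with bottom-row=3; cleared 0 line(s) (total 0); column heights now [0 2 4 5 5], max=5
Drop 4: O rot0 at col 0 lands with bottom-row=2; cleared 0 line(s) (total 0); column heights now [4 4 4 5 5], max=5
Test piece I rot3 at col 3 (width 1): heights before test = [4 4 4 5 5]; fits = False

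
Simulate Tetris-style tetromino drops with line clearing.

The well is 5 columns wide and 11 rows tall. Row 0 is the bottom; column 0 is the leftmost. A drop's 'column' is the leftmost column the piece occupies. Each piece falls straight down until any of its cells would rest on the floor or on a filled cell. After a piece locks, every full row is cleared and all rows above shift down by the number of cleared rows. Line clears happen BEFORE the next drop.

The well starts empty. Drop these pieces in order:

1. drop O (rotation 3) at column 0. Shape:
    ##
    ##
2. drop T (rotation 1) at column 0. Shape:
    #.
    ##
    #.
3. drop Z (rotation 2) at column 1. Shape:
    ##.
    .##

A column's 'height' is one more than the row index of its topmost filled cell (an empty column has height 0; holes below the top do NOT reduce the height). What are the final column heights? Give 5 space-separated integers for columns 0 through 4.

Drop 1: O rot3 at col 0 lands with bottom-row=0; cleared 0 line(s) (total 0); column heights now [2 2 0 0 0], max=2
Drop 2: T rot1 at col 0 lands with bottom-row=2; cleared 0 line(s) (total 0); column heights now [5 4 0 0 0], max=5
Drop 3: Z rot2 at col 1 lands with bottom-row=3; cleared 0 line(s) (total 0); column heights now [5 5 5 4 0], max=5

Answer: 5 5 5 4 0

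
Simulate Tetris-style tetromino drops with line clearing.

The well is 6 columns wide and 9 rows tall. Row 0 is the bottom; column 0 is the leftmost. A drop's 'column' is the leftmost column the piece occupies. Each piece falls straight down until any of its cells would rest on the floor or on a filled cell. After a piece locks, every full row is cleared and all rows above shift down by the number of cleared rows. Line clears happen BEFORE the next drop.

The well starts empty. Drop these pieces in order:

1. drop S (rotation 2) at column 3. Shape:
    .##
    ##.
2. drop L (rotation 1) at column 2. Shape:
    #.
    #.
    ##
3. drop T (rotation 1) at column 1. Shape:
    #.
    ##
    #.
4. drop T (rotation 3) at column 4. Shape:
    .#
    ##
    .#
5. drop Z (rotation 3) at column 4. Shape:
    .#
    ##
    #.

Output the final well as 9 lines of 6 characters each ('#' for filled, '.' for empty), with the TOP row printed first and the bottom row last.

Drop 1: S rot2 at col 3 lands with bottom-row=0; cleared 0 line(s) (total 0); column heights now [0 0 0 1 2 2], max=2
Drop 2: L rot1 at col 2 lands with bottom-row=1; cleared 0 line(s) (total 0); column heights now [0 0 4 2 2 2], max=4
Drop 3: T rot1 at col 1 lands with bottom-row=3; cleared 0 line(s) (total 0); column heights now [0 6 5 2 2 2], max=6
Drop 4: T rot3 at col 4 lands with bottom-row=2; cleared 0 line(s) (total 0); column heights now [0 6 5 2 4 5], max=6
Drop 5: Z rot3 at col 4 lands with bottom-row=4; cleared 0 line(s) (total 0); column heights now [0 6 5 2 6 7], max=7

Answer: ......
......
.....#
.#..##
.##.##
.##.##
..#..#
..####
...##.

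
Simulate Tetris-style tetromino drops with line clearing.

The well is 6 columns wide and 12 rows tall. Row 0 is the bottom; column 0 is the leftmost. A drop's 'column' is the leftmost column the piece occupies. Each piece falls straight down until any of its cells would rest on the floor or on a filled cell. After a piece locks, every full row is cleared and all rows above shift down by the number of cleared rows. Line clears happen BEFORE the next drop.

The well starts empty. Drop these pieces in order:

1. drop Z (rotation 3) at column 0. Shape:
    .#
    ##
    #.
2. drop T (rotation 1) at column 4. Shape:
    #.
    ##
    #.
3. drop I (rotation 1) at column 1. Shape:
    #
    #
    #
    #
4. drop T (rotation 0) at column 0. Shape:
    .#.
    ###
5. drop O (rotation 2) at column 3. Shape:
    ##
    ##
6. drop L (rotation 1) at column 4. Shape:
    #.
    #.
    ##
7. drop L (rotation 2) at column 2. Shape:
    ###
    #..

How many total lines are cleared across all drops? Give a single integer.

Drop 1: Z rot3 at col 0 lands with bottom-row=0; cleared 0 line(s) (total 0); column heights now [2 3 0 0 0 0], max=3
Drop 2: T rot1 at col 4 lands with bottom-row=0; cleared 0 line(s) (total 0); column heights now [2 3 0 0 3 2], max=3
Drop 3: I rot1 at col 1 lands with bottom-row=3; cleared 0 line(s) (total 0); column heights now [2 7 0 0 3 2], max=7
Drop 4: T rot0 at col 0 lands with bottom-row=7; cleared 0 line(s) (total 0); column heights now [8 9 8 0 3 2], max=9
Drop 5: O rot2 at col 3 lands with bottom-row=3; cleared 0 line(s) (total 0); column heights now [8 9 8 5 5 2], max=9
Drop 6: L rot1 at col 4 lands with bottom-row=5; cleared 0 line(s) (total 0); column heights now [8 9 8 5 8 6], max=9
Drop 7: L rot2 at col 2 lands with bottom-row=8; cleared 0 line(s) (total 0); column heights now [8 9 10 10 10 6], max=10

Answer: 0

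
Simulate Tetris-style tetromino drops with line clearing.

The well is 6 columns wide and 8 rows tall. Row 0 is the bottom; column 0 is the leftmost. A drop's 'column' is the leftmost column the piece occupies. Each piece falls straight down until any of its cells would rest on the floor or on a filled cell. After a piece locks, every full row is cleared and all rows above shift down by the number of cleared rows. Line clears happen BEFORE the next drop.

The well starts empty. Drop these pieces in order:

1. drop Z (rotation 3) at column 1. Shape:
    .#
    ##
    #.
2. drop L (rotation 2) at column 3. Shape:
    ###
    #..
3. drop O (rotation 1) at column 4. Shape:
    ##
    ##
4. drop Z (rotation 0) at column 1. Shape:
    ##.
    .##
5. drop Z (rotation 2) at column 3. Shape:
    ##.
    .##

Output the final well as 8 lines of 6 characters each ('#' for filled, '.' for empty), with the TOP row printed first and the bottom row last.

Answer: ......
......
...##.
.##.##
..####
..#.##
.#####
.#.#..

Derivation:
Drop 1: Z rot3 at col 1 lands with bottom-row=0; cleared 0 line(s) (total 0); column heights now [0 2 3 0 0 0], max=3
Drop 2: L rot2 at col 3 lands with bottom-row=0; cleared 0 line(s) (total 0); column heights now [0 2 3 2 2 2], max=3
Drop 3: O rot1 at col 4 lands with bottom-row=2; cleared 0 line(s) (total 0); column heights now [0 2 3 2 4 4], max=4
Drop 4: Z rot0 at col 1 lands with bottom-row=3; cleared 0 line(s) (total 0); column heights now [0 5 5 4 4 4], max=5
Drop 5: Z rot2 at col 3 lands with bottom-row=4; cleared 0 line(s) (total 0); column heights now [0 5 5 6 6 5], max=6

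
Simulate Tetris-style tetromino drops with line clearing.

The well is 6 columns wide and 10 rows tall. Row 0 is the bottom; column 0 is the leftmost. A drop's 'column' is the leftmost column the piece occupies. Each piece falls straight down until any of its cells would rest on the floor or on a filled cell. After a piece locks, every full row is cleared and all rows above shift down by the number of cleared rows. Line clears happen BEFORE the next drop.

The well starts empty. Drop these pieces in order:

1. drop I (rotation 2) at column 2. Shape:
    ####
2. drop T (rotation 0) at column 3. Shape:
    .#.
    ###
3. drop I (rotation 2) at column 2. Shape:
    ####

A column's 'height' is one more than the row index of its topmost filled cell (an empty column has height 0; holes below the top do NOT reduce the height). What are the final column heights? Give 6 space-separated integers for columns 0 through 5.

Drop 1: I rot2 at col 2 lands with bottom-row=0; cleared 0 line(s) (total 0); column heights now [0 0 1 1 1 1], max=1
Drop 2: T rot0 at col 3 lands with bottom-row=1; cleared 0 line(s) (total 0); column heights now [0 0 1 2 3 2], max=3
Drop 3: I rot2 at col 2 lands with bottom-row=3; cleared 0 line(s) (total 0); column heights now [0 0 4 4 4 4], max=4

Answer: 0 0 4 4 4 4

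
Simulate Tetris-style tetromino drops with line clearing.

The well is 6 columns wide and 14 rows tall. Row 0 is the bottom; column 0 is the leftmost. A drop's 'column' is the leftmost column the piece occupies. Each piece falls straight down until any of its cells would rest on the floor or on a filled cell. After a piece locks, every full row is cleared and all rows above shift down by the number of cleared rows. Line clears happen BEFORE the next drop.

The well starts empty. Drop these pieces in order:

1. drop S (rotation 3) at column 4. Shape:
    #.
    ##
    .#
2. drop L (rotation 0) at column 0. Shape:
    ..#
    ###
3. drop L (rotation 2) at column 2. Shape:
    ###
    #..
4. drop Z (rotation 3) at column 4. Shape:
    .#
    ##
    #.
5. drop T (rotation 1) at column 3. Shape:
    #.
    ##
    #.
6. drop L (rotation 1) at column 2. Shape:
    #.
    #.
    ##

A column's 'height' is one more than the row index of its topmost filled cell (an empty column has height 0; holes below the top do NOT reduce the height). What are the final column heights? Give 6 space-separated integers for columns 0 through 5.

Drop 1: S rot3 at col 4 lands with bottom-row=0; cleared 0 line(s) (total 0); column heights now [0 0 0 0 3 2], max=3
Drop 2: L rot0 at col 0 lands with bottom-row=0; cleared 0 line(s) (total 0); column heights now [1 1 2 0 3 2], max=3
Drop 3: L rot2 at col 2 lands with bottom-row=2; cleared 0 line(s) (total 0); column heights now [1 1 4 4 4 2], max=4
Drop 4: Z rot3 at col 4 lands with bottom-row=4; cleared 0 line(s) (total 0); column heights now [1 1 4 4 6 7], max=7
Drop 5: T rot1 at col 3 lands with bottom-row=5; cleared 0 line(s) (total 0); column heights now [1 1 4 8 7 7], max=8
Drop 6: L rot1 at col 2 lands with bottom-row=8; cleared 0 line(s) (total 0); column heights now [1 1 11 9 7 7], max=11

Answer: 1 1 11 9 7 7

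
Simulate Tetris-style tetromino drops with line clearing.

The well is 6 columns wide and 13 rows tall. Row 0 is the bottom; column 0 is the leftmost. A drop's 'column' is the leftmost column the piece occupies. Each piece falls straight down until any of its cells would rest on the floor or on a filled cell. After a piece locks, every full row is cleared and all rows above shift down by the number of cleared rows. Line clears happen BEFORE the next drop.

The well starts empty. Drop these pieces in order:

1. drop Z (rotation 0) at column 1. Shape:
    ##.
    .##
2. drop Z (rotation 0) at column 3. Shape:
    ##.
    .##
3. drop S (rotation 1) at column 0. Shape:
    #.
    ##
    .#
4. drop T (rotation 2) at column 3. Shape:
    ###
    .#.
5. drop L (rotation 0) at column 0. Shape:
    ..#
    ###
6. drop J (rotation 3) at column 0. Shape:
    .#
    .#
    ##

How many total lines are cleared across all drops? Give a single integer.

Answer: 0

Derivation:
Drop 1: Z rot0 at col 1 lands with bottom-row=0; cleared 0 line(s) (total 0); column heights now [0 2 2 1 0 0], max=2
Drop 2: Z rot0 at col 3 lands with bottom-row=0; cleared 0 line(s) (total 0); column heights now [0 2 2 2 2 1], max=2
Drop 3: S rot1 at col 0 lands with bottom-row=2; cleared 0 line(s) (total 0); column heights now [5 4 2 2 2 1], max=5
Drop 4: T rot2 at col 3 lands with bottom-row=2; cleared 0 line(s) (total 0); column heights now [5 4 2 4 4 4], max=5
Drop 5: L rot0 at col 0 lands with bottom-row=5; cleared 0 line(s) (total 0); column heights now [6 6 7 4 4 4], max=7
Drop 6: J rot3 at col 0 lands with bottom-row=6; cleared 0 line(s) (total 0); column heights now [7 9 7 4 4 4], max=9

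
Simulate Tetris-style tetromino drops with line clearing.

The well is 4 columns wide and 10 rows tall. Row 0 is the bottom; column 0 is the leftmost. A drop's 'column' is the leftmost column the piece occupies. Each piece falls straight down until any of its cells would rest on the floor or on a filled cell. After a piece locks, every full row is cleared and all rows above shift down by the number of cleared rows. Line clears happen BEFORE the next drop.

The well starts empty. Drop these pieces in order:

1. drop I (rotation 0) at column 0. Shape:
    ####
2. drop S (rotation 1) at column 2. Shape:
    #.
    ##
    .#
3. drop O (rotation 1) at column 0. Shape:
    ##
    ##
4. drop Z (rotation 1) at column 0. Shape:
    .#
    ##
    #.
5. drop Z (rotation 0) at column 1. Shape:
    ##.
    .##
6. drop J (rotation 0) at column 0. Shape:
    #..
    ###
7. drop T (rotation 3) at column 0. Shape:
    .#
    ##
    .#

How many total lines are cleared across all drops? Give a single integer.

Drop 1: I rot0 at col 0 lands with bottom-row=0; cleared 1 line(s) (total 1); column heights now [0 0 0 0], max=0
Drop 2: S rot1 at col 2 lands with bottom-row=0; cleared 0 line(s) (total 1); column heights now [0 0 3 2], max=3
Drop 3: O rot1 at col 0 lands with bottom-row=0; cleared 1 line(s) (total 2); column heights now [1 1 2 1], max=2
Drop 4: Z rot1 at col 0 lands with bottom-row=1; cleared 0 line(s) (total 2); column heights now [3 4 2 1], max=4
Drop 5: Z rot0 at col 1 lands with bottom-row=3; cleared 0 line(s) (total 2); column heights now [3 5 5 4], max=5
Drop 6: J rot0 at col 0 lands with bottom-row=5; cleared 0 line(s) (total 2); column heights now [7 6 6 4], max=7
Drop 7: T rot3 at col 0 lands with bottom-row=6; cleared 0 line(s) (total 2); column heights now [8 9 6 4], max=9

Answer: 2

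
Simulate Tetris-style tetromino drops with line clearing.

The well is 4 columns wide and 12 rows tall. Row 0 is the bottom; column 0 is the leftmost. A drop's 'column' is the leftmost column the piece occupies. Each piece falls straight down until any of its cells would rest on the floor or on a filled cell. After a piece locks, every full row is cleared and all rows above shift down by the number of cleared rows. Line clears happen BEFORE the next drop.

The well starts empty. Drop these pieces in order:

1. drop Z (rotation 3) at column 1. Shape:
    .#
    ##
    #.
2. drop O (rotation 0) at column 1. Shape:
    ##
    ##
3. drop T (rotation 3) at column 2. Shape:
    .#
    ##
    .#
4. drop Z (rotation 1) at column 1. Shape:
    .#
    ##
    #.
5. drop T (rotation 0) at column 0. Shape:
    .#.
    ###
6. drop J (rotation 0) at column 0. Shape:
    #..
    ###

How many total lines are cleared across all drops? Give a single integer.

Drop 1: Z rot3 at col 1 lands with bottom-row=0; cleared 0 line(s) (total 0); column heights now [0 2 3 0], max=3
Drop 2: O rot0 at col 1 lands with bottom-row=3; cleared 0 line(s) (total 0); column heights now [0 5 5 0], max=5
Drop 3: T rot3 at col 2 lands with bottom-row=4; cleared 0 line(s) (total 0); column heights now [0 5 6 7], max=7
Drop 4: Z rot1 at col 1 lands with bottom-row=5; cleared 0 line(s) (total 0); column heights now [0 7 8 7], max=8
Drop 5: T rot0 at col 0 lands with bottom-row=8; cleared 0 line(s) (total 0); column heights now [9 10 9 7], max=10
Drop 6: J rot0 at col 0 lands with bottom-row=10; cleared 0 line(s) (total 0); column heights now [12 11 11 7], max=12

Answer: 0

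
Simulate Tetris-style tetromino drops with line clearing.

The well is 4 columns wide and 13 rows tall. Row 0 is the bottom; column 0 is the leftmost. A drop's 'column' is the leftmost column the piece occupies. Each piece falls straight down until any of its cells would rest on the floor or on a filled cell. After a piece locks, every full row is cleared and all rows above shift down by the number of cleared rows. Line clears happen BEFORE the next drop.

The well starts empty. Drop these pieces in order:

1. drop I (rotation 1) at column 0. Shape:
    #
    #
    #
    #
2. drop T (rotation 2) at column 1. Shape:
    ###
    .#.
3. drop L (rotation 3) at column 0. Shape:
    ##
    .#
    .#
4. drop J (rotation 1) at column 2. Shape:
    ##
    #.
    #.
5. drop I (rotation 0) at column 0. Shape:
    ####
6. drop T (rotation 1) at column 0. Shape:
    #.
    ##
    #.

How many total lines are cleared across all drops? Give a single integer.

Drop 1: I rot1 at col 0 lands with bottom-row=0; cleared 0 line(s) (total 0); column heights now [4 0 0 0], max=4
Drop 2: T rot2 at col 1 lands with bottom-row=0; cleared 1 line(s) (total 1); column heights now [3 0 1 0], max=3
Drop 3: L rot3 at col 0 lands with bottom-row=1; cleared 0 line(s) (total 1); column heights now [4 4 1 0], max=4
Drop 4: J rot1 at col 2 lands with bottom-row=1; cleared 1 line(s) (total 2); column heights now [3 3 3 0], max=3
Drop 5: I rot0 at col 0 lands with bottom-row=3; cleared 1 line(s) (total 3); column heights now [3 3 3 0], max=3
Drop 6: T rot1 at col 0 lands with bottom-row=3; cleared 0 line(s) (total 3); column heights now [6 5 3 0], max=6

Answer: 3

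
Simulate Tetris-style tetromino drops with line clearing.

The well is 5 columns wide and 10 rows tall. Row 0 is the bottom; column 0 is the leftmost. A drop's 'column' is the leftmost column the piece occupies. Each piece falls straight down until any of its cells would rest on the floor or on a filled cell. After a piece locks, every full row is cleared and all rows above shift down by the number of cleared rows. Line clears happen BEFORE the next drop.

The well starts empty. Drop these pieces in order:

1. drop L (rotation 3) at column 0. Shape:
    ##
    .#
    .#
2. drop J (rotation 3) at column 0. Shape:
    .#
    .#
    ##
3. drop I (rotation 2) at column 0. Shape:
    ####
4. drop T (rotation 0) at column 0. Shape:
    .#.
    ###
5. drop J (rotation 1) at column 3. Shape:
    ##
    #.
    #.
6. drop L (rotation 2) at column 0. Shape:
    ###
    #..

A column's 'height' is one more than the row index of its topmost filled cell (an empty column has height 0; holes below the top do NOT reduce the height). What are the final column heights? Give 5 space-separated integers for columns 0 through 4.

Answer: 9 9 8 9 0

Derivation:
Drop 1: L rot3 at col 0 lands with bottom-row=0; cleared 0 line(s) (total 0); column heights now [3 3 0 0 0], max=3
Drop 2: J rot3 at col 0 lands with bottom-row=3; cleared 0 line(s) (total 0); column heights now [4 6 0 0 0], max=6
Drop 3: I rot2 at col 0 lands with bottom-row=6; cleared 0 line(s) (total 0); column heights now [7 7 7 7 0], max=7
Drop 4: T rot0 at col 0 lands with bottom-row=7; cleared 0 line(s) (total 0); column heights now [8 9 8 7 0], max=9
Drop 5: J rot1 at col 3 lands with bottom-row=7; cleared 0 line(s) (total 0); column heights now [8 9 8 10 10], max=10
Drop 6: L rot2 at col 0 lands with bottom-row=8; cleared 1 line(s) (total 1); column heights now [9 9 8 9 0], max=9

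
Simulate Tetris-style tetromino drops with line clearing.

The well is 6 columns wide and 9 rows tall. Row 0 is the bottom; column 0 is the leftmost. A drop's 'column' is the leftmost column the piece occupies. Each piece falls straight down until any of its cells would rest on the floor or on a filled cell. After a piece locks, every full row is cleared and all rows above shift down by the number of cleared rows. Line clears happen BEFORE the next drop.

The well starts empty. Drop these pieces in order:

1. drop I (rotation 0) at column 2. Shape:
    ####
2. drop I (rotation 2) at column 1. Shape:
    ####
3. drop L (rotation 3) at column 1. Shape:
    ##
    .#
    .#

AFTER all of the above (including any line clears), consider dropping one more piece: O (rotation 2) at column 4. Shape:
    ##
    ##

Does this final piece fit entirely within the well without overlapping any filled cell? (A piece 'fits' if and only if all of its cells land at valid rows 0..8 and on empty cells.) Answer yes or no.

Drop 1: I rot0 at col 2 lands with bottom-row=0; cleared 0 line(s) (total 0); column heights now [0 0 1 1 1 1], max=1
Drop 2: I rot2 at col 1 lands with bottom-row=1; cleared 0 line(s) (total 0); column heights now [0 2 2 2 2 1], max=2
Drop 3: L rot3 at col 1 lands with bottom-row=2; cleared 0 line(s) (total 0); column heights now [0 5 5 2 2 1], max=5
Test piece O rot2 at col 4 (width 2): heights before test = [0 5 5 2 2 1]; fits = True

Answer: yes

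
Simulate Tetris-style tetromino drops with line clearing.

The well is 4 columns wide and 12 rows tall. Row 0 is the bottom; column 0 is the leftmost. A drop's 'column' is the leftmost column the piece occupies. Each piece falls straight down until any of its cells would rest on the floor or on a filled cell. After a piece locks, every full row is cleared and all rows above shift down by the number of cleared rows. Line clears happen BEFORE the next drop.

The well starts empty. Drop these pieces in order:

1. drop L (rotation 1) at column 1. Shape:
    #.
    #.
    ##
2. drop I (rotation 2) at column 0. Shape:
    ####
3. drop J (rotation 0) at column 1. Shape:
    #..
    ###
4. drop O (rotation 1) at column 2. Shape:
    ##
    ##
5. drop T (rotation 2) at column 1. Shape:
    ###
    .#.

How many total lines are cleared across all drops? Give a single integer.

Drop 1: L rot1 at col 1 lands with bottom-row=0; cleared 0 line(s) (total 0); column heights now [0 3 1 0], max=3
Drop 2: I rot2 at col 0 lands with bottom-row=3; cleared 1 line(s) (total 1); column heights now [0 3 1 0], max=3
Drop 3: J rot0 at col 1 lands with bottom-row=3; cleared 0 line(s) (total 1); column heights now [0 5 4 4], max=5
Drop 4: O rot1 at col 2 lands with bottom-row=4; cleared 0 line(s) (total 1); column heights now [0 5 6 6], max=6
Drop 5: T rot2 at col 1 lands with bottom-row=6; cleared 0 line(s) (total 1); column heights now [0 8 8 8], max=8

Answer: 1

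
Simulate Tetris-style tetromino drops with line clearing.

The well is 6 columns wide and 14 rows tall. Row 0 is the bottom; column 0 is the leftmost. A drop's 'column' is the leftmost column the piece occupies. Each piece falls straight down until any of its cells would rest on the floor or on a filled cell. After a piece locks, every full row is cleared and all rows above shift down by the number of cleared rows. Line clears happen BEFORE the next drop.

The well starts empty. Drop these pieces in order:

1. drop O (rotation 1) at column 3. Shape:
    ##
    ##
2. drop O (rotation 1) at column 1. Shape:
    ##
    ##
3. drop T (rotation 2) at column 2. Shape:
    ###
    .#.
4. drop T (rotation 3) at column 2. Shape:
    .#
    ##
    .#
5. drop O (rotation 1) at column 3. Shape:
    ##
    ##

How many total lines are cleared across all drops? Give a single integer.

Answer: 0

Derivation:
Drop 1: O rot1 at col 3 lands with bottom-row=0; cleared 0 line(s) (total 0); column heights now [0 0 0 2 2 0], max=2
Drop 2: O rot1 at col 1 lands with bottom-row=0; cleared 0 line(s) (total 0); column heights now [0 2 2 2 2 0], max=2
Drop 3: T rot2 at col 2 lands with bottom-row=2; cleared 0 line(s) (total 0); column heights now [0 2 4 4 4 0], max=4
Drop 4: T rot3 at col 2 lands with bottom-row=4; cleared 0 line(s) (total 0); column heights now [0 2 6 7 4 0], max=7
Drop 5: O rot1 at col 3 lands with bottom-row=7; cleared 0 line(s) (total 0); column heights now [0 2 6 9 9 0], max=9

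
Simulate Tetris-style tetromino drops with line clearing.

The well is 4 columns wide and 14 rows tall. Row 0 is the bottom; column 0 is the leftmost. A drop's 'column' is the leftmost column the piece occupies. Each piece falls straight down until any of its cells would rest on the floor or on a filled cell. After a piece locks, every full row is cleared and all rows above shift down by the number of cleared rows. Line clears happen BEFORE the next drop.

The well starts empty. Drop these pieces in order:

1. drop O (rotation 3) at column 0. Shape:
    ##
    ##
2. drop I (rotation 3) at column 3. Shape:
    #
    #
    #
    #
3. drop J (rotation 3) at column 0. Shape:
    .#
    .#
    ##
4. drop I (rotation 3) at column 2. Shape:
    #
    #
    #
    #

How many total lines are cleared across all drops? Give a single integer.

Drop 1: O rot3 at col 0 lands with bottom-row=0; cleared 0 line(s) (total 0); column heights now [2 2 0 0], max=2
Drop 2: I rot3 at col 3 lands with bottom-row=0; cleared 0 line(s) (total 0); column heights now [2 2 0 4], max=4
Drop 3: J rot3 at col 0 lands with bottom-row=2; cleared 0 line(s) (total 0); column heights now [3 5 0 4], max=5
Drop 4: I rot3 at col 2 lands with bottom-row=0; cleared 3 line(s) (total 3); column heights now [0 2 1 1], max=2

Answer: 3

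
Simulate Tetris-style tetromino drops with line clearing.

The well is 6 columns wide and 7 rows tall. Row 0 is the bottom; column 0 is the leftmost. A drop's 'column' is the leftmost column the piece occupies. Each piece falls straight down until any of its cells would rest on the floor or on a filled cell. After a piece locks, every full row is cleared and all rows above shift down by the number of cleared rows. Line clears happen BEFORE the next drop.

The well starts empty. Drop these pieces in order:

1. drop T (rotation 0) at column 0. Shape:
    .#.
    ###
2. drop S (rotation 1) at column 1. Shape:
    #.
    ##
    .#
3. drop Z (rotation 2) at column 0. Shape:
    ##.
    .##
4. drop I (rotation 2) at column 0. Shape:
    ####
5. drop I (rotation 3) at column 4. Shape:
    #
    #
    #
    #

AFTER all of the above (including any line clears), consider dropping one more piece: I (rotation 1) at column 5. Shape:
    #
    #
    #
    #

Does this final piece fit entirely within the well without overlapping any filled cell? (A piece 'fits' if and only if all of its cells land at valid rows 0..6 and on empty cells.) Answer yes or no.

Drop 1: T rot0 at col 0 lands with bottom-row=0; cleared 0 line(s) (total 0); column heights now [1 2 1 0 0 0], max=2
Drop 2: S rot1 at col 1 lands with bottom-row=1; cleared 0 line(s) (total 0); column heights now [1 4 3 0 0 0], max=4
Drop 3: Z rot2 at col 0 lands with bottom-row=4; cleared 0 line(s) (total 0); column heights now [6 6 5 0 0 0], max=6
Drop 4: I rot2 at col 0 lands with bottom-row=6; cleared 0 line(s) (total 0); column heights now [7 7 7 7 0 0], max=7
Drop 5: I rot3 at col 4 lands with bottom-row=0; cleared 0 line(s) (total 0); column heights now [7 7 7 7 4 0], max=7
Test piece I rot1 at col 5 (width 1): heights before test = [7 7 7 7 4 0]; fits = True

Answer: yes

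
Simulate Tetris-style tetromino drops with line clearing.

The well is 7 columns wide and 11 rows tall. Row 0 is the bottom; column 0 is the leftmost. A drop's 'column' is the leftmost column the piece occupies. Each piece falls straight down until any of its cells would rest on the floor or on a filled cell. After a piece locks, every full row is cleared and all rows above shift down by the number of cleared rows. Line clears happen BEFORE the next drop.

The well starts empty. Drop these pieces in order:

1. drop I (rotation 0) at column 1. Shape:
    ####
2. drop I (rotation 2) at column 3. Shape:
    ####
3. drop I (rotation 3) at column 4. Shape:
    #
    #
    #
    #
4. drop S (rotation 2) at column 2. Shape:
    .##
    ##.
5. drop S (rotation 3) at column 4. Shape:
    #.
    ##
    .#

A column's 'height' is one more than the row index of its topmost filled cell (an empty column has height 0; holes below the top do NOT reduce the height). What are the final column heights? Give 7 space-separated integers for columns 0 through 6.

Drop 1: I rot0 at col 1 lands with bottom-row=0; cleared 0 line(s) (total 0); column heights now [0 1 1 1 1 0 0], max=1
Drop 2: I rot2 at col 3 lands with bottom-row=1; cleared 0 line(s) (total 0); column heights now [0 1 1 2 2 2 2], max=2
Drop 3: I rot3 at col 4 lands with bottom-row=2; cleared 0 line(s) (total 0); column heights now [0 1 1 2 6 2 2], max=6
Drop 4: S rot2 at col 2 lands with bottom-row=5; cleared 0 line(s) (total 0); column heights now [0 1 6 7 7 2 2], max=7
Drop 5: S rot3 at col 4 lands with bottom-row=6; cleared 0 line(s) (total 0); column heights now [0 1 6 7 9 8 2], max=9

Answer: 0 1 6 7 9 8 2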